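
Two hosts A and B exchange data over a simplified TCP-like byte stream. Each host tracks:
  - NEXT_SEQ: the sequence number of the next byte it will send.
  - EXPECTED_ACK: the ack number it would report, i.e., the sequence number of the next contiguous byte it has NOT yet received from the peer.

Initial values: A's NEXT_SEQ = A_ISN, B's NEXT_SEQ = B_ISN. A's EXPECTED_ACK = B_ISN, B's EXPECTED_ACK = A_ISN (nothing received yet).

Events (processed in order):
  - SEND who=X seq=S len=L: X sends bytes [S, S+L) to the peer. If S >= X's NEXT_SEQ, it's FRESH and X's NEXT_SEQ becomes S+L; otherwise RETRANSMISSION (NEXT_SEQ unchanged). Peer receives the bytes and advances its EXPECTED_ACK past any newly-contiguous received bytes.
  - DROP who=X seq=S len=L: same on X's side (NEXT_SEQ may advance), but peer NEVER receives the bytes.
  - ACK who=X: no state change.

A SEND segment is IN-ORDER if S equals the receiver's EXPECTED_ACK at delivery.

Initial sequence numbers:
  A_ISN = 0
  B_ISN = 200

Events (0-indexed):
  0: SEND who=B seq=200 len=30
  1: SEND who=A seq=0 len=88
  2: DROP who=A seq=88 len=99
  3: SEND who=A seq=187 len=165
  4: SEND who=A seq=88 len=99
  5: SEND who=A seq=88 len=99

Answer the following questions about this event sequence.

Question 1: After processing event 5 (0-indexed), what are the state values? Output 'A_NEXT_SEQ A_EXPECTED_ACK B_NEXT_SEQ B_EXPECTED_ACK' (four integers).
After event 0: A_seq=0 A_ack=230 B_seq=230 B_ack=0
After event 1: A_seq=88 A_ack=230 B_seq=230 B_ack=88
After event 2: A_seq=187 A_ack=230 B_seq=230 B_ack=88
After event 3: A_seq=352 A_ack=230 B_seq=230 B_ack=88
After event 4: A_seq=352 A_ack=230 B_seq=230 B_ack=352
After event 5: A_seq=352 A_ack=230 B_seq=230 B_ack=352

352 230 230 352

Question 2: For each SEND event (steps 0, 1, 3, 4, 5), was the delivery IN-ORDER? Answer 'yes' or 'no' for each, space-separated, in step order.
Step 0: SEND seq=200 -> in-order
Step 1: SEND seq=0 -> in-order
Step 3: SEND seq=187 -> out-of-order
Step 4: SEND seq=88 -> in-order
Step 5: SEND seq=88 -> out-of-order

Answer: yes yes no yes no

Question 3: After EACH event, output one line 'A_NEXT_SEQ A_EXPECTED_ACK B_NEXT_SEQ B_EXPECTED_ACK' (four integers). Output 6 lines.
0 230 230 0
88 230 230 88
187 230 230 88
352 230 230 88
352 230 230 352
352 230 230 352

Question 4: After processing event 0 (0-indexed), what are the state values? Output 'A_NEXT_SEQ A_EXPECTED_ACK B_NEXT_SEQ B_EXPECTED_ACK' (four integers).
After event 0: A_seq=0 A_ack=230 B_seq=230 B_ack=0

0 230 230 0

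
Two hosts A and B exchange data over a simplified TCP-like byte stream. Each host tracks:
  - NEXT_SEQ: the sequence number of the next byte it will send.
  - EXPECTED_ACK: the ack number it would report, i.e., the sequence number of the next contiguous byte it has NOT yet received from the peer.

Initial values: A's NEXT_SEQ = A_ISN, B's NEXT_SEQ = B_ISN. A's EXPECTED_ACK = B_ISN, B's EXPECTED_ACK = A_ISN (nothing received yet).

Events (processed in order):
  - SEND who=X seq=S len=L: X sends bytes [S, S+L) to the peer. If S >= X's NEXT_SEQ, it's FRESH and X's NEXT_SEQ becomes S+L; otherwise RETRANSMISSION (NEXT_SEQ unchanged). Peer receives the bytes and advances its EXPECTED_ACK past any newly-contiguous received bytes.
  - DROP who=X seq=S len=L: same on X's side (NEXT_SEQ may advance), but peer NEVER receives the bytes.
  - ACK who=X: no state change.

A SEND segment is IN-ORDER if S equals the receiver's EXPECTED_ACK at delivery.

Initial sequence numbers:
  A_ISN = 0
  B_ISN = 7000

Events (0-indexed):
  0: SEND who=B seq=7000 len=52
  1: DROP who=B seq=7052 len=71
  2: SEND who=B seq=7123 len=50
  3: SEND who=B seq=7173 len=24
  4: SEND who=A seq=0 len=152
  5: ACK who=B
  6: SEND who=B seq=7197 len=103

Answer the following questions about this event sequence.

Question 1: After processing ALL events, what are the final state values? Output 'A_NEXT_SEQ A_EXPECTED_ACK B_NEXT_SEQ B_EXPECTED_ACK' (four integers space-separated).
Answer: 152 7052 7300 152

Derivation:
After event 0: A_seq=0 A_ack=7052 B_seq=7052 B_ack=0
After event 1: A_seq=0 A_ack=7052 B_seq=7123 B_ack=0
After event 2: A_seq=0 A_ack=7052 B_seq=7173 B_ack=0
After event 3: A_seq=0 A_ack=7052 B_seq=7197 B_ack=0
After event 4: A_seq=152 A_ack=7052 B_seq=7197 B_ack=152
After event 5: A_seq=152 A_ack=7052 B_seq=7197 B_ack=152
After event 6: A_seq=152 A_ack=7052 B_seq=7300 B_ack=152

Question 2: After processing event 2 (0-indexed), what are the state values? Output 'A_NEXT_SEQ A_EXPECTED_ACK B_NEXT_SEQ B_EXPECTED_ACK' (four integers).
After event 0: A_seq=0 A_ack=7052 B_seq=7052 B_ack=0
After event 1: A_seq=0 A_ack=7052 B_seq=7123 B_ack=0
After event 2: A_seq=0 A_ack=7052 B_seq=7173 B_ack=0

0 7052 7173 0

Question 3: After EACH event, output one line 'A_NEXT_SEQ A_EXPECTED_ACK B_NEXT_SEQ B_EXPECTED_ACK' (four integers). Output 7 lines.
0 7052 7052 0
0 7052 7123 0
0 7052 7173 0
0 7052 7197 0
152 7052 7197 152
152 7052 7197 152
152 7052 7300 152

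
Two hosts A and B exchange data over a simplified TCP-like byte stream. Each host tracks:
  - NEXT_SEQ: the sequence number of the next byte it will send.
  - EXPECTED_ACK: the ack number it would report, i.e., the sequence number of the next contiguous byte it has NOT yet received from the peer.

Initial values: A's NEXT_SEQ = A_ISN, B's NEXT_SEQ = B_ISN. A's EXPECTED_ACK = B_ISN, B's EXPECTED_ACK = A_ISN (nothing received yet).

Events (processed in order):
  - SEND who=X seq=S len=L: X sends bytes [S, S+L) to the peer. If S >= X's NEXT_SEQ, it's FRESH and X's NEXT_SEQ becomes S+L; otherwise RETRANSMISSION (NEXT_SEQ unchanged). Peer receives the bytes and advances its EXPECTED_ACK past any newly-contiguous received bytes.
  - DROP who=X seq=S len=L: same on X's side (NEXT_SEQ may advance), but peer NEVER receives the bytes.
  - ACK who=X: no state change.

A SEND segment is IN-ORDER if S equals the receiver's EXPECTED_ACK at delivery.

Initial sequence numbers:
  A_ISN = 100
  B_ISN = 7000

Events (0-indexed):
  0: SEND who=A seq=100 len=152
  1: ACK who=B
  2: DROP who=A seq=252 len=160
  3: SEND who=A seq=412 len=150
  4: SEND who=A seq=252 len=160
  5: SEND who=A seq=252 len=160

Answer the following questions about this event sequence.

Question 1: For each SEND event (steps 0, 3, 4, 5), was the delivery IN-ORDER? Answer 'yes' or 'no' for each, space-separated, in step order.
Answer: yes no yes no

Derivation:
Step 0: SEND seq=100 -> in-order
Step 3: SEND seq=412 -> out-of-order
Step 4: SEND seq=252 -> in-order
Step 5: SEND seq=252 -> out-of-order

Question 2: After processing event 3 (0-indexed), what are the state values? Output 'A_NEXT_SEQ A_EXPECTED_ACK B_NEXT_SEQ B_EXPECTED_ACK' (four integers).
After event 0: A_seq=252 A_ack=7000 B_seq=7000 B_ack=252
After event 1: A_seq=252 A_ack=7000 B_seq=7000 B_ack=252
After event 2: A_seq=412 A_ack=7000 B_seq=7000 B_ack=252
After event 3: A_seq=562 A_ack=7000 B_seq=7000 B_ack=252

562 7000 7000 252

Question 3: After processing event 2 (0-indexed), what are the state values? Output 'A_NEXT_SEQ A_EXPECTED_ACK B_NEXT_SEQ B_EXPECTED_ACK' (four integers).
After event 0: A_seq=252 A_ack=7000 B_seq=7000 B_ack=252
After event 1: A_seq=252 A_ack=7000 B_seq=7000 B_ack=252
After event 2: A_seq=412 A_ack=7000 B_seq=7000 B_ack=252

412 7000 7000 252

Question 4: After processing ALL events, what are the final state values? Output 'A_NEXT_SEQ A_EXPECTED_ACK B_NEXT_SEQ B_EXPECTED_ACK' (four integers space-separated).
After event 0: A_seq=252 A_ack=7000 B_seq=7000 B_ack=252
After event 1: A_seq=252 A_ack=7000 B_seq=7000 B_ack=252
After event 2: A_seq=412 A_ack=7000 B_seq=7000 B_ack=252
After event 3: A_seq=562 A_ack=7000 B_seq=7000 B_ack=252
After event 4: A_seq=562 A_ack=7000 B_seq=7000 B_ack=562
After event 5: A_seq=562 A_ack=7000 B_seq=7000 B_ack=562

Answer: 562 7000 7000 562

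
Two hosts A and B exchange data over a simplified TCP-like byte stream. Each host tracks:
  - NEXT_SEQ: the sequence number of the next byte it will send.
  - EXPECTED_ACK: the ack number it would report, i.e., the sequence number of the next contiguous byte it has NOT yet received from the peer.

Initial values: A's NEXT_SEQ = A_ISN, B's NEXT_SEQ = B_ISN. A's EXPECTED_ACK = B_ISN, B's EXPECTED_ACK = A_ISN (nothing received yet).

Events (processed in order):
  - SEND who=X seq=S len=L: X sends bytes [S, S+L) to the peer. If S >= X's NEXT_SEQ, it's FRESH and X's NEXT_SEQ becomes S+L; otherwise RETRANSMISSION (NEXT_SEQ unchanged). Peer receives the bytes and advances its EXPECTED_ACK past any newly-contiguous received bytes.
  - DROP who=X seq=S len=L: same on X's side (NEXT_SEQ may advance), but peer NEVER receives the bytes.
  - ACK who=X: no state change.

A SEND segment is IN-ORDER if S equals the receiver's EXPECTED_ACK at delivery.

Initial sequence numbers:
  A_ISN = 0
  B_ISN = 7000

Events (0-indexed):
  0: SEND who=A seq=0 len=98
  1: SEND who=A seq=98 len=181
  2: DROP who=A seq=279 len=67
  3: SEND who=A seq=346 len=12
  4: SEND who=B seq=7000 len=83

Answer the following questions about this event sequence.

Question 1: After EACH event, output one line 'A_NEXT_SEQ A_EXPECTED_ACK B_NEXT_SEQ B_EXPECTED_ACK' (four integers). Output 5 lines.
98 7000 7000 98
279 7000 7000 279
346 7000 7000 279
358 7000 7000 279
358 7083 7083 279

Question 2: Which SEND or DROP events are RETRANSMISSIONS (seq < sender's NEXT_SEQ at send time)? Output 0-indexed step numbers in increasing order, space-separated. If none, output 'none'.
Answer: none

Derivation:
Step 0: SEND seq=0 -> fresh
Step 1: SEND seq=98 -> fresh
Step 2: DROP seq=279 -> fresh
Step 3: SEND seq=346 -> fresh
Step 4: SEND seq=7000 -> fresh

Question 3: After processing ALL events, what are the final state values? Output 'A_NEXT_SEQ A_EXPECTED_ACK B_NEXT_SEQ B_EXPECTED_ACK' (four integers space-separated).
After event 0: A_seq=98 A_ack=7000 B_seq=7000 B_ack=98
After event 1: A_seq=279 A_ack=7000 B_seq=7000 B_ack=279
After event 2: A_seq=346 A_ack=7000 B_seq=7000 B_ack=279
After event 3: A_seq=358 A_ack=7000 B_seq=7000 B_ack=279
After event 4: A_seq=358 A_ack=7083 B_seq=7083 B_ack=279

Answer: 358 7083 7083 279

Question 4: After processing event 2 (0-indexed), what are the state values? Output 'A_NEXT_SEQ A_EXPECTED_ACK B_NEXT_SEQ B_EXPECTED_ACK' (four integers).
After event 0: A_seq=98 A_ack=7000 B_seq=7000 B_ack=98
After event 1: A_seq=279 A_ack=7000 B_seq=7000 B_ack=279
After event 2: A_seq=346 A_ack=7000 B_seq=7000 B_ack=279

346 7000 7000 279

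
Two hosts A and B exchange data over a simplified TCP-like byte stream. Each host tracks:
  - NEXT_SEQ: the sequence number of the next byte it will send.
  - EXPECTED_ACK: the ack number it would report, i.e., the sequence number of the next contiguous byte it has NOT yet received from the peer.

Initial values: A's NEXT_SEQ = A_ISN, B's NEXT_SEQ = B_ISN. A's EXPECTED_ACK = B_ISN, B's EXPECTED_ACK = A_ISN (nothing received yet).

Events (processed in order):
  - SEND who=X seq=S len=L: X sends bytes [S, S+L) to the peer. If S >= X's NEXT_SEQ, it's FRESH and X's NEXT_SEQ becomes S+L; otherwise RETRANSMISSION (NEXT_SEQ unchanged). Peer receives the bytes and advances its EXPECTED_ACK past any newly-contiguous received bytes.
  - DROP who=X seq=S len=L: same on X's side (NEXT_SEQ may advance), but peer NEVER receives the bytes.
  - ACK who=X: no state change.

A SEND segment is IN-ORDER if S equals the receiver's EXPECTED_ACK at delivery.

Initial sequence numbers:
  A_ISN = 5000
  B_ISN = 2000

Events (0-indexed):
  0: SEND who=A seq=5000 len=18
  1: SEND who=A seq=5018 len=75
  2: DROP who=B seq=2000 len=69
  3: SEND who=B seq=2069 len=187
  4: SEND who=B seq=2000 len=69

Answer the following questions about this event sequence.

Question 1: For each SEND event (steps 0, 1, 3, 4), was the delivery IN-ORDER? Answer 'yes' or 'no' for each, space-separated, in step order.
Step 0: SEND seq=5000 -> in-order
Step 1: SEND seq=5018 -> in-order
Step 3: SEND seq=2069 -> out-of-order
Step 4: SEND seq=2000 -> in-order

Answer: yes yes no yes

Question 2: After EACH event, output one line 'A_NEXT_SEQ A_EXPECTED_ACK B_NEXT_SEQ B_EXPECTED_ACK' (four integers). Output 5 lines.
5018 2000 2000 5018
5093 2000 2000 5093
5093 2000 2069 5093
5093 2000 2256 5093
5093 2256 2256 5093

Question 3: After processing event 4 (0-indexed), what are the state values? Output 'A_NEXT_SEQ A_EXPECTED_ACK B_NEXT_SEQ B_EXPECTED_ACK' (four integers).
After event 0: A_seq=5018 A_ack=2000 B_seq=2000 B_ack=5018
After event 1: A_seq=5093 A_ack=2000 B_seq=2000 B_ack=5093
After event 2: A_seq=5093 A_ack=2000 B_seq=2069 B_ack=5093
After event 3: A_seq=5093 A_ack=2000 B_seq=2256 B_ack=5093
After event 4: A_seq=5093 A_ack=2256 B_seq=2256 B_ack=5093

5093 2256 2256 5093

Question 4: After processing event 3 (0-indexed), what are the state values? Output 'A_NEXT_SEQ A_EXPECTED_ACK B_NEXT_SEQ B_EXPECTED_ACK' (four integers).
After event 0: A_seq=5018 A_ack=2000 B_seq=2000 B_ack=5018
After event 1: A_seq=5093 A_ack=2000 B_seq=2000 B_ack=5093
After event 2: A_seq=5093 A_ack=2000 B_seq=2069 B_ack=5093
After event 3: A_seq=5093 A_ack=2000 B_seq=2256 B_ack=5093

5093 2000 2256 5093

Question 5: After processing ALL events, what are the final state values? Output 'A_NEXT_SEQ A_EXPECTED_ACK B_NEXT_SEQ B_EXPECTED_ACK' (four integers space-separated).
After event 0: A_seq=5018 A_ack=2000 B_seq=2000 B_ack=5018
After event 1: A_seq=5093 A_ack=2000 B_seq=2000 B_ack=5093
After event 2: A_seq=5093 A_ack=2000 B_seq=2069 B_ack=5093
After event 3: A_seq=5093 A_ack=2000 B_seq=2256 B_ack=5093
After event 4: A_seq=5093 A_ack=2256 B_seq=2256 B_ack=5093

Answer: 5093 2256 2256 5093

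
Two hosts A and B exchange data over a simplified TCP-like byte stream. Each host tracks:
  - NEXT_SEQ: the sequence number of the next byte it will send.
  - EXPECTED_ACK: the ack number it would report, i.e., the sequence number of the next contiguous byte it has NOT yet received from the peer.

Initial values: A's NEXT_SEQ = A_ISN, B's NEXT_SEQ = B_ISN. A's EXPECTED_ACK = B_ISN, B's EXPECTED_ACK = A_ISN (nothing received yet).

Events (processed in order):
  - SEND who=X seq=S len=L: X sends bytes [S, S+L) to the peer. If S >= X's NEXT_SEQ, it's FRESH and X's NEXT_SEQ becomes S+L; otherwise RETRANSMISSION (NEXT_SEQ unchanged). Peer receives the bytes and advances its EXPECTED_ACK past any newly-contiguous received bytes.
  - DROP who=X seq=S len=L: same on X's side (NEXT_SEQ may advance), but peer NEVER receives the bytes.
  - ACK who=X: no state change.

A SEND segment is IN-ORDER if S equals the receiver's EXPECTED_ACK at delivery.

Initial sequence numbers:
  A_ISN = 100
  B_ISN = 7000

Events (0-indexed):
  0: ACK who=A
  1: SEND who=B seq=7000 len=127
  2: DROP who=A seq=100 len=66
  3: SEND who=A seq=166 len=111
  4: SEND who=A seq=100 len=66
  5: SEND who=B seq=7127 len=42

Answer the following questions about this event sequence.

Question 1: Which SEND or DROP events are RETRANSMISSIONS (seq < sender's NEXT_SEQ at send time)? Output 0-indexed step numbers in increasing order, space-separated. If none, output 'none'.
Answer: 4

Derivation:
Step 1: SEND seq=7000 -> fresh
Step 2: DROP seq=100 -> fresh
Step 3: SEND seq=166 -> fresh
Step 4: SEND seq=100 -> retransmit
Step 5: SEND seq=7127 -> fresh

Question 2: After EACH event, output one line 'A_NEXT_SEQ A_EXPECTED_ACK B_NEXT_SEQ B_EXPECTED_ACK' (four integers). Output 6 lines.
100 7000 7000 100
100 7127 7127 100
166 7127 7127 100
277 7127 7127 100
277 7127 7127 277
277 7169 7169 277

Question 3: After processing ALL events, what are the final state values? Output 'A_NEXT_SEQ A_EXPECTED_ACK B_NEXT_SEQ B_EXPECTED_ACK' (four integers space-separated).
Answer: 277 7169 7169 277

Derivation:
After event 0: A_seq=100 A_ack=7000 B_seq=7000 B_ack=100
After event 1: A_seq=100 A_ack=7127 B_seq=7127 B_ack=100
After event 2: A_seq=166 A_ack=7127 B_seq=7127 B_ack=100
After event 3: A_seq=277 A_ack=7127 B_seq=7127 B_ack=100
After event 4: A_seq=277 A_ack=7127 B_seq=7127 B_ack=277
After event 5: A_seq=277 A_ack=7169 B_seq=7169 B_ack=277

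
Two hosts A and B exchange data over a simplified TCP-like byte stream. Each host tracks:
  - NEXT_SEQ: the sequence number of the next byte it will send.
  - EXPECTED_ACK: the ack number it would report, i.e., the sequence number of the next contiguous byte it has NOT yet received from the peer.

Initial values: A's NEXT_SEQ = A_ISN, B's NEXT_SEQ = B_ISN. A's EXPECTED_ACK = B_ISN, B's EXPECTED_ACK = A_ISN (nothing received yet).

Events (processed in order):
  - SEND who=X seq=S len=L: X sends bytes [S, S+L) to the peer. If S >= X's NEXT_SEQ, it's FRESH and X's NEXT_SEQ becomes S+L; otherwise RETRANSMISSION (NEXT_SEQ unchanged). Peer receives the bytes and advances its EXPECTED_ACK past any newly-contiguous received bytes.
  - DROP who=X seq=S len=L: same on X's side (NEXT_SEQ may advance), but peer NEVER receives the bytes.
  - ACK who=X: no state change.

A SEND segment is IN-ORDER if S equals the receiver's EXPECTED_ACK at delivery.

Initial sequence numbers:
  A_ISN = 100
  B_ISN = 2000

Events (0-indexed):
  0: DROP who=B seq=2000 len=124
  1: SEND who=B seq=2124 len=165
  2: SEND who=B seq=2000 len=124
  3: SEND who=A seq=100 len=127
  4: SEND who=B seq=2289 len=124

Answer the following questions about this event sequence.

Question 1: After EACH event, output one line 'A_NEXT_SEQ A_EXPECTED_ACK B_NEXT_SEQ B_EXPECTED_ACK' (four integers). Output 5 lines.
100 2000 2124 100
100 2000 2289 100
100 2289 2289 100
227 2289 2289 227
227 2413 2413 227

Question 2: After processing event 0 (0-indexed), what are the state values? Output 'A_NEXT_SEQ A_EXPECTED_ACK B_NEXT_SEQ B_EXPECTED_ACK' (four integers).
After event 0: A_seq=100 A_ack=2000 B_seq=2124 B_ack=100

100 2000 2124 100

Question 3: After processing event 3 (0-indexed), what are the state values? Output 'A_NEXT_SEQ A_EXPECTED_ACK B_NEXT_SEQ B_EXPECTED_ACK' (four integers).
After event 0: A_seq=100 A_ack=2000 B_seq=2124 B_ack=100
After event 1: A_seq=100 A_ack=2000 B_seq=2289 B_ack=100
After event 2: A_seq=100 A_ack=2289 B_seq=2289 B_ack=100
After event 3: A_seq=227 A_ack=2289 B_seq=2289 B_ack=227

227 2289 2289 227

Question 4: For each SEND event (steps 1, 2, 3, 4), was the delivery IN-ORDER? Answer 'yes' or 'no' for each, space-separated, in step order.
Answer: no yes yes yes

Derivation:
Step 1: SEND seq=2124 -> out-of-order
Step 2: SEND seq=2000 -> in-order
Step 3: SEND seq=100 -> in-order
Step 4: SEND seq=2289 -> in-order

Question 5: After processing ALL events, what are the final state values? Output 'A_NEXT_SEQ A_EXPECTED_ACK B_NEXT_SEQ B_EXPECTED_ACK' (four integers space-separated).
Answer: 227 2413 2413 227

Derivation:
After event 0: A_seq=100 A_ack=2000 B_seq=2124 B_ack=100
After event 1: A_seq=100 A_ack=2000 B_seq=2289 B_ack=100
After event 2: A_seq=100 A_ack=2289 B_seq=2289 B_ack=100
After event 3: A_seq=227 A_ack=2289 B_seq=2289 B_ack=227
After event 4: A_seq=227 A_ack=2413 B_seq=2413 B_ack=227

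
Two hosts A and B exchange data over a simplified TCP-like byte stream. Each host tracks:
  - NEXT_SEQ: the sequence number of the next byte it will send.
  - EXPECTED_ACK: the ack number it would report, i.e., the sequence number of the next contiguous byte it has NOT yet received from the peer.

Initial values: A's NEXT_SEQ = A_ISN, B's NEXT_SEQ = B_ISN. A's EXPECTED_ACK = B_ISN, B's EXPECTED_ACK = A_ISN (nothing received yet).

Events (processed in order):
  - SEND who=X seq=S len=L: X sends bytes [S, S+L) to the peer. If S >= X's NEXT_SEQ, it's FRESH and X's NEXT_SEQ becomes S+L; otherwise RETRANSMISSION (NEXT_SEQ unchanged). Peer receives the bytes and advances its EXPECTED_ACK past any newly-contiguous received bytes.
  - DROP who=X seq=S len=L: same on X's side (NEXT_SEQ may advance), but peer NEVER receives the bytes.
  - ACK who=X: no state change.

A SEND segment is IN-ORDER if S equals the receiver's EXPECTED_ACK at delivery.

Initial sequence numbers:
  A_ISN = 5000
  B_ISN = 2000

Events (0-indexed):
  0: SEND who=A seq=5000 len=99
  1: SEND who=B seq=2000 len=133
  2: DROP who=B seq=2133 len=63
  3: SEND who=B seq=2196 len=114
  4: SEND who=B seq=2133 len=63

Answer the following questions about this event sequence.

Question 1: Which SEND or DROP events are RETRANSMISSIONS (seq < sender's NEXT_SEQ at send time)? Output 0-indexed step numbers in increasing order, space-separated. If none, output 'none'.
Answer: 4

Derivation:
Step 0: SEND seq=5000 -> fresh
Step 1: SEND seq=2000 -> fresh
Step 2: DROP seq=2133 -> fresh
Step 3: SEND seq=2196 -> fresh
Step 4: SEND seq=2133 -> retransmit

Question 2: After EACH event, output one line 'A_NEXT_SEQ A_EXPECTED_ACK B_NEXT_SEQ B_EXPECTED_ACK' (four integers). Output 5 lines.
5099 2000 2000 5099
5099 2133 2133 5099
5099 2133 2196 5099
5099 2133 2310 5099
5099 2310 2310 5099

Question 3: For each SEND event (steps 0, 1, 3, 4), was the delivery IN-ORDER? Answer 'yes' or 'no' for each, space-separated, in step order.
Answer: yes yes no yes

Derivation:
Step 0: SEND seq=5000 -> in-order
Step 1: SEND seq=2000 -> in-order
Step 3: SEND seq=2196 -> out-of-order
Step 4: SEND seq=2133 -> in-order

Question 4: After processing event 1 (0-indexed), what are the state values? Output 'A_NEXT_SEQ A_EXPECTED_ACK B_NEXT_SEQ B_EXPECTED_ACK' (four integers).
After event 0: A_seq=5099 A_ack=2000 B_seq=2000 B_ack=5099
After event 1: A_seq=5099 A_ack=2133 B_seq=2133 B_ack=5099

5099 2133 2133 5099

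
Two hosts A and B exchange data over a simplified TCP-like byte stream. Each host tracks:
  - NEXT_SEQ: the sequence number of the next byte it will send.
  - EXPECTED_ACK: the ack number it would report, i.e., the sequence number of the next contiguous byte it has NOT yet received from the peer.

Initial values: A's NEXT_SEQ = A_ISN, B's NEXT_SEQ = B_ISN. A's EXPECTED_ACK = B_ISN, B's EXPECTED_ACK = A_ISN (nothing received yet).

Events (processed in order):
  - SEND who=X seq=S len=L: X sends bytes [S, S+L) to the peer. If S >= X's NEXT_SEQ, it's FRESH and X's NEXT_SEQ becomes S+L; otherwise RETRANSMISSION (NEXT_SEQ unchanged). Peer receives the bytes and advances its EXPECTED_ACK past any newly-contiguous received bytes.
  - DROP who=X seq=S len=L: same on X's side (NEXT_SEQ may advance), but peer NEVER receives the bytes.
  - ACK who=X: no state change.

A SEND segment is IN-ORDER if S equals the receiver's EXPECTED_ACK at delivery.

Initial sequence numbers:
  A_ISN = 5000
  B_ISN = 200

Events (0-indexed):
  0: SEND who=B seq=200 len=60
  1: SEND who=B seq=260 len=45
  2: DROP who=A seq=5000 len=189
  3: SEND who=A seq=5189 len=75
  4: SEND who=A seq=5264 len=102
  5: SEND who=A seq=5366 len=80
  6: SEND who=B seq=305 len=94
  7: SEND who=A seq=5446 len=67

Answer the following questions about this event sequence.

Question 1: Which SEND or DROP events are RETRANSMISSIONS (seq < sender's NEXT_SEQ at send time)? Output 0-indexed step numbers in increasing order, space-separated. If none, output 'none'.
Step 0: SEND seq=200 -> fresh
Step 1: SEND seq=260 -> fresh
Step 2: DROP seq=5000 -> fresh
Step 3: SEND seq=5189 -> fresh
Step 4: SEND seq=5264 -> fresh
Step 5: SEND seq=5366 -> fresh
Step 6: SEND seq=305 -> fresh
Step 7: SEND seq=5446 -> fresh

Answer: none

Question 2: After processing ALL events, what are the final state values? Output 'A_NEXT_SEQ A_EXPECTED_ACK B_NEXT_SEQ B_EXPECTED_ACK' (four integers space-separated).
After event 0: A_seq=5000 A_ack=260 B_seq=260 B_ack=5000
After event 1: A_seq=5000 A_ack=305 B_seq=305 B_ack=5000
After event 2: A_seq=5189 A_ack=305 B_seq=305 B_ack=5000
After event 3: A_seq=5264 A_ack=305 B_seq=305 B_ack=5000
After event 4: A_seq=5366 A_ack=305 B_seq=305 B_ack=5000
After event 5: A_seq=5446 A_ack=305 B_seq=305 B_ack=5000
After event 6: A_seq=5446 A_ack=399 B_seq=399 B_ack=5000
After event 7: A_seq=5513 A_ack=399 B_seq=399 B_ack=5000

Answer: 5513 399 399 5000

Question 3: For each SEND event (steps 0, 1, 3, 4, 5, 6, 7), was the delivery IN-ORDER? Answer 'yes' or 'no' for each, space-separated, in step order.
Step 0: SEND seq=200 -> in-order
Step 1: SEND seq=260 -> in-order
Step 3: SEND seq=5189 -> out-of-order
Step 4: SEND seq=5264 -> out-of-order
Step 5: SEND seq=5366 -> out-of-order
Step 6: SEND seq=305 -> in-order
Step 7: SEND seq=5446 -> out-of-order

Answer: yes yes no no no yes no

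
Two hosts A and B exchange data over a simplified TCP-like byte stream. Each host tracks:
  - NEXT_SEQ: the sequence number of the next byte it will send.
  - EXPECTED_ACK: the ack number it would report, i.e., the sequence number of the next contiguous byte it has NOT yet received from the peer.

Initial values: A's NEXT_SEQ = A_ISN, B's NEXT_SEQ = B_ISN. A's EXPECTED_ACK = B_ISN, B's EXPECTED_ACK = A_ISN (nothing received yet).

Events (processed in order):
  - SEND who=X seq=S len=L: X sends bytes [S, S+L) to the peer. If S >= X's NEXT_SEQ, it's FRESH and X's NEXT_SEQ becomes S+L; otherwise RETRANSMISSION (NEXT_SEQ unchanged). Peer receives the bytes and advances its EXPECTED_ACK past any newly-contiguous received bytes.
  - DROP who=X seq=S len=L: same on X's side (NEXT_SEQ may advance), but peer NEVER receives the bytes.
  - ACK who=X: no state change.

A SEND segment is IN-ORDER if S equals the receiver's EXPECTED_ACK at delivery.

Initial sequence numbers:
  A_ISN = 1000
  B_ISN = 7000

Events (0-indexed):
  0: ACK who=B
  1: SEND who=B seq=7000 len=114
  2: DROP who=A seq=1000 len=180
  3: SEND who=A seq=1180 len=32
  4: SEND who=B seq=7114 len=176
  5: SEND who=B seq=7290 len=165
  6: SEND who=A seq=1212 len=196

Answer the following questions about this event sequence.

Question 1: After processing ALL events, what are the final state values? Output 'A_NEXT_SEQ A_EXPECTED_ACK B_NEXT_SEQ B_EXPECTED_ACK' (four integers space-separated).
After event 0: A_seq=1000 A_ack=7000 B_seq=7000 B_ack=1000
After event 1: A_seq=1000 A_ack=7114 B_seq=7114 B_ack=1000
After event 2: A_seq=1180 A_ack=7114 B_seq=7114 B_ack=1000
After event 3: A_seq=1212 A_ack=7114 B_seq=7114 B_ack=1000
After event 4: A_seq=1212 A_ack=7290 B_seq=7290 B_ack=1000
After event 5: A_seq=1212 A_ack=7455 B_seq=7455 B_ack=1000
After event 6: A_seq=1408 A_ack=7455 B_seq=7455 B_ack=1000

Answer: 1408 7455 7455 1000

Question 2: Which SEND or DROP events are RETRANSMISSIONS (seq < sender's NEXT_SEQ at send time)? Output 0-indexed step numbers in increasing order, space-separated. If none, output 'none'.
Answer: none

Derivation:
Step 1: SEND seq=7000 -> fresh
Step 2: DROP seq=1000 -> fresh
Step 3: SEND seq=1180 -> fresh
Step 4: SEND seq=7114 -> fresh
Step 5: SEND seq=7290 -> fresh
Step 6: SEND seq=1212 -> fresh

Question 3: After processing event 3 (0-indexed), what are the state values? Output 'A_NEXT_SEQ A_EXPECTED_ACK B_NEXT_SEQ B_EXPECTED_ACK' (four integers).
After event 0: A_seq=1000 A_ack=7000 B_seq=7000 B_ack=1000
After event 1: A_seq=1000 A_ack=7114 B_seq=7114 B_ack=1000
After event 2: A_seq=1180 A_ack=7114 B_seq=7114 B_ack=1000
After event 3: A_seq=1212 A_ack=7114 B_seq=7114 B_ack=1000

1212 7114 7114 1000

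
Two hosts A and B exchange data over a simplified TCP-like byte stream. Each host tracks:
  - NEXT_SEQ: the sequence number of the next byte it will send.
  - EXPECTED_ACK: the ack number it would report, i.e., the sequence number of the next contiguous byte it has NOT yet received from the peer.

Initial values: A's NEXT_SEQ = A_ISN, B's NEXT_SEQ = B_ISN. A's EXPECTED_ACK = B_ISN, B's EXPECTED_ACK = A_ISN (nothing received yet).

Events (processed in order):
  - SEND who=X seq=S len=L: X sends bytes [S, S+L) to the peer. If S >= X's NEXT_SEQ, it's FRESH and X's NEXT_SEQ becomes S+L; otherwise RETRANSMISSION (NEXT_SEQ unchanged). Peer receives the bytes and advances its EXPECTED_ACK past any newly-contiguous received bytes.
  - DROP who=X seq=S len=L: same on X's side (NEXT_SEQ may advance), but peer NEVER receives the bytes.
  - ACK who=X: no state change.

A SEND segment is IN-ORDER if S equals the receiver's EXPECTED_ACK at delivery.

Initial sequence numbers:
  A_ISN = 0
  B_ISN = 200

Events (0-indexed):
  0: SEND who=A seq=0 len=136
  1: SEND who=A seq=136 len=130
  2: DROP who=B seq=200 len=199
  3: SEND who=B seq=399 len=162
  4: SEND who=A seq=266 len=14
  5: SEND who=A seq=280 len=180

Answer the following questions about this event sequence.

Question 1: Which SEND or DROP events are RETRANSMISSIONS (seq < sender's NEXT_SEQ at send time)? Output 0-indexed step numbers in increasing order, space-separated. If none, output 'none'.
Step 0: SEND seq=0 -> fresh
Step 1: SEND seq=136 -> fresh
Step 2: DROP seq=200 -> fresh
Step 3: SEND seq=399 -> fresh
Step 4: SEND seq=266 -> fresh
Step 5: SEND seq=280 -> fresh

Answer: none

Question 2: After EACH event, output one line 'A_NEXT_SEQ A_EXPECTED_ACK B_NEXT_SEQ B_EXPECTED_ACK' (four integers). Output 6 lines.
136 200 200 136
266 200 200 266
266 200 399 266
266 200 561 266
280 200 561 280
460 200 561 460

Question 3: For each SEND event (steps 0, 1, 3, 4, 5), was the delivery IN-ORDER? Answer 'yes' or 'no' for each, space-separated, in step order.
Answer: yes yes no yes yes

Derivation:
Step 0: SEND seq=0 -> in-order
Step 1: SEND seq=136 -> in-order
Step 3: SEND seq=399 -> out-of-order
Step 4: SEND seq=266 -> in-order
Step 5: SEND seq=280 -> in-order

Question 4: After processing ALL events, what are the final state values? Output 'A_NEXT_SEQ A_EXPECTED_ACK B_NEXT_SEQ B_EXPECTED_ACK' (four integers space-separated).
Answer: 460 200 561 460

Derivation:
After event 0: A_seq=136 A_ack=200 B_seq=200 B_ack=136
After event 1: A_seq=266 A_ack=200 B_seq=200 B_ack=266
After event 2: A_seq=266 A_ack=200 B_seq=399 B_ack=266
After event 3: A_seq=266 A_ack=200 B_seq=561 B_ack=266
After event 4: A_seq=280 A_ack=200 B_seq=561 B_ack=280
After event 5: A_seq=460 A_ack=200 B_seq=561 B_ack=460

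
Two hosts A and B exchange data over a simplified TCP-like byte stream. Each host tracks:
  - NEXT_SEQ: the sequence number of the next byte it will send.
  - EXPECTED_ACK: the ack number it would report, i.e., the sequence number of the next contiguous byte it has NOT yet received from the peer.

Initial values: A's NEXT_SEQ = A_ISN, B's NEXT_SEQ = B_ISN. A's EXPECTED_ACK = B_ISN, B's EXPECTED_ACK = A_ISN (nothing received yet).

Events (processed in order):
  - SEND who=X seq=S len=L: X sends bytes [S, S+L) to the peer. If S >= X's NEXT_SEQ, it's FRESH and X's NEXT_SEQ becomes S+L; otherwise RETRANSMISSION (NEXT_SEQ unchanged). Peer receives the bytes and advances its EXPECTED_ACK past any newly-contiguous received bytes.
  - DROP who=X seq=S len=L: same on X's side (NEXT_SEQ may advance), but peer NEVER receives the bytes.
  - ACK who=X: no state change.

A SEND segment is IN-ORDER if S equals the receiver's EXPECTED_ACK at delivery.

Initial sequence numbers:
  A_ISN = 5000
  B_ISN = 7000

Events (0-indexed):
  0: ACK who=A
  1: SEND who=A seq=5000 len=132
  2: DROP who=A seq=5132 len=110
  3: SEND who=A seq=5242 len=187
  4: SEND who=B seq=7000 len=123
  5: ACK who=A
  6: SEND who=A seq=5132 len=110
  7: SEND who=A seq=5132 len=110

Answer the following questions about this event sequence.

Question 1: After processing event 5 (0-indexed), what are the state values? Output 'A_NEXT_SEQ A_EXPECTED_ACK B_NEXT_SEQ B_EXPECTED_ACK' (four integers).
After event 0: A_seq=5000 A_ack=7000 B_seq=7000 B_ack=5000
After event 1: A_seq=5132 A_ack=7000 B_seq=7000 B_ack=5132
After event 2: A_seq=5242 A_ack=7000 B_seq=7000 B_ack=5132
After event 3: A_seq=5429 A_ack=7000 B_seq=7000 B_ack=5132
After event 4: A_seq=5429 A_ack=7123 B_seq=7123 B_ack=5132
After event 5: A_seq=5429 A_ack=7123 B_seq=7123 B_ack=5132

5429 7123 7123 5132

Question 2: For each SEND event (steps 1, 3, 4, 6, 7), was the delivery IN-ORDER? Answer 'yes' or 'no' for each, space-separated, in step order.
Step 1: SEND seq=5000 -> in-order
Step 3: SEND seq=5242 -> out-of-order
Step 4: SEND seq=7000 -> in-order
Step 6: SEND seq=5132 -> in-order
Step 7: SEND seq=5132 -> out-of-order

Answer: yes no yes yes no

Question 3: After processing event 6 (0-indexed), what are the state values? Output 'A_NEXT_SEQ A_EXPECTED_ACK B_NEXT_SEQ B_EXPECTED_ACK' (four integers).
After event 0: A_seq=5000 A_ack=7000 B_seq=7000 B_ack=5000
After event 1: A_seq=5132 A_ack=7000 B_seq=7000 B_ack=5132
After event 2: A_seq=5242 A_ack=7000 B_seq=7000 B_ack=5132
After event 3: A_seq=5429 A_ack=7000 B_seq=7000 B_ack=5132
After event 4: A_seq=5429 A_ack=7123 B_seq=7123 B_ack=5132
After event 5: A_seq=5429 A_ack=7123 B_seq=7123 B_ack=5132
After event 6: A_seq=5429 A_ack=7123 B_seq=7123 B_ack=5429

5429 7123 7123 5429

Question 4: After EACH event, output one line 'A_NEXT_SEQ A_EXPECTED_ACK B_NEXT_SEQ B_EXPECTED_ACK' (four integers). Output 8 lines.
5000 7000 7000 5000
5132 7000 7000 5132
5242 7000 7000 5132
5429 7000 7000 5132
5429 7123 7123 5132
5429 7123 7123 5132
5429 7123 7123 5429
5429 7123 7123 5429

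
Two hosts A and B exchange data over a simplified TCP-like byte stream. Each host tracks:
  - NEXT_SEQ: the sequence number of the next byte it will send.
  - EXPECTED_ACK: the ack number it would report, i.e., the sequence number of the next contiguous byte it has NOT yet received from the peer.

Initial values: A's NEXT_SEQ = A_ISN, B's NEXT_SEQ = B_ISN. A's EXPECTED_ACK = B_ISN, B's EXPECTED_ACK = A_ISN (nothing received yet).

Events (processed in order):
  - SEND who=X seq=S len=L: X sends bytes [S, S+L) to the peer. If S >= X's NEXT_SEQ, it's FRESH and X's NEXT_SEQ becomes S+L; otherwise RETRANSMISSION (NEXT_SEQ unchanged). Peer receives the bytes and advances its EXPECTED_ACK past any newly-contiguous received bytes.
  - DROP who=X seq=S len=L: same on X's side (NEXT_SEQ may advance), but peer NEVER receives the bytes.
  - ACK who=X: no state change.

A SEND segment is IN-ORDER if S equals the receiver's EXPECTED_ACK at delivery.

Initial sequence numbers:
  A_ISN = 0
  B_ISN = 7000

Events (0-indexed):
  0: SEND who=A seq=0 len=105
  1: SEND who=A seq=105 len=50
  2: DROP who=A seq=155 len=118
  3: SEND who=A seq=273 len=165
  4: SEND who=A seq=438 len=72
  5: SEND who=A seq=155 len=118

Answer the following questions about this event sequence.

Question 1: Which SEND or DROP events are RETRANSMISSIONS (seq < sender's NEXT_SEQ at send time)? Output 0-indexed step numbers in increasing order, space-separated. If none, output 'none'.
Step 0: SEND seq=0 -> fresh
Step 1: SEND seq=105 -> fresh
Step 2: DROP seq=155 -> fresh
Step 3: SEND seq=273 -> fresh
Step 4: SEND seq=438 -> fresh
Step 5: SEND seq=155 -> retransmit

Answer: 5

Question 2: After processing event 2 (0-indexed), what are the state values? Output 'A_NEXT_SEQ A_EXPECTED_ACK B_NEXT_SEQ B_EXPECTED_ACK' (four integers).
After event 0: A_seq=105 A_ack=7000 B_seq=7000 B_ack=105
After event 1: A_seq=155 A_ack=7000 B_seq=7000 B_ack=155
After event 2: A_seq=273 A_ack=7000 B_seq=7000 B_ack=155

273 7000 7000 155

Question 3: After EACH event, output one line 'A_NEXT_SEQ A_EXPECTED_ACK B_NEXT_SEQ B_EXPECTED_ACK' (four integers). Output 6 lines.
105 7000 7000 105
155 7000 7000 155
273 7000 7000 155
438 7000 7000 155
510 7000 7000 155
510 7000 7000 510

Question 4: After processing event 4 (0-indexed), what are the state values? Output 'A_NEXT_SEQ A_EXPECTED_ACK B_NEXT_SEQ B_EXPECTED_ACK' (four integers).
After event 0: A_seq=105 A_ack=7000 B_seq=7000 B_ack=105
After event 1: A_seq=155 A_ack=7000 B_seq=7000 B_ack=155
After event 2: A_seq=273 A_ack=7000 B_seq=7000 B_ack=155
After event 3: A_seq=438 A_ack=7000 B_seq=7000 B_ack=155
After event 4: A_seq=510 A_ack=7000 B_seq=7000 B_ack=155

510 7000 7000 155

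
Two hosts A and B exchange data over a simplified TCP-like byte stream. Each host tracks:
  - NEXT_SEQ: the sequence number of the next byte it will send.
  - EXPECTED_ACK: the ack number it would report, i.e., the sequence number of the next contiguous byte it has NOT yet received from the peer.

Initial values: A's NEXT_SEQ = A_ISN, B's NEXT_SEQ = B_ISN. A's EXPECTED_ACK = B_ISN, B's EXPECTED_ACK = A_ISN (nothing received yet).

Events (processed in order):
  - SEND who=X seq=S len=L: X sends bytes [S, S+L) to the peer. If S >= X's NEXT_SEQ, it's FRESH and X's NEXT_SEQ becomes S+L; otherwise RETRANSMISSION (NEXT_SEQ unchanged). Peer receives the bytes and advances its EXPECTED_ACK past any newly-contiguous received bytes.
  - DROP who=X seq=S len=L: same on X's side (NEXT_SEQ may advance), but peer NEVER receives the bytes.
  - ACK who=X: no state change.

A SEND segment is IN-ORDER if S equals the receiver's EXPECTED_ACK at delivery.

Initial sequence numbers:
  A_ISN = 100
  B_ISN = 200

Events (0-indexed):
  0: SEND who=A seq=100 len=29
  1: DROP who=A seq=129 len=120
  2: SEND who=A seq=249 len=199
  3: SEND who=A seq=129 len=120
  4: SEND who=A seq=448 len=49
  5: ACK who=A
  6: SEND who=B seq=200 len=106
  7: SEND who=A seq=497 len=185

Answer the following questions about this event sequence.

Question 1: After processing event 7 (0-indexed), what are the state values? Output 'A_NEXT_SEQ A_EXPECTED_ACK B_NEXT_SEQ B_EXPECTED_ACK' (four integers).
After event 0: A_seq=129 A_ack=200 B_seq=200 B_ack=129
After event 1: A_seq=249 A_ack=200 B_seq=200 B_ack=129
After event 2: A_seq=448 A_ack=200 B_seq=200 B_ack=129
After event 3: A_seq=448 A_ack=200 B_seq=200 B_ack=448
After event 4: A_seq=497 A_ack=200 B_seq=200 B_ack=497
After event 5: A_seq=497 A_ack=200 B_seq=200 B_ack=497
After event 6: A_seq=497 A_ack=306 B_seq=306 B_ack=497
After event 7: A_seq=682 A_ack=306 B_seq=306 B_ack=682

682 306 306 682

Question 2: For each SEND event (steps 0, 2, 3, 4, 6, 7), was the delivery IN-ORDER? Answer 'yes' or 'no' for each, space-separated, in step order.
Answer: yes no yes yes yes yes

Derivation:
Step 0: SEND seq=100 -> in-order
Step 2: SEND seq=249 -> out-of-order
Step 3: SEND seq=129 -> in-order
Step 4: SEND seq=448 -> in-order
Step 6: SEND seq=200 -> in-order
Step 7: SEND seq=497 -> in-order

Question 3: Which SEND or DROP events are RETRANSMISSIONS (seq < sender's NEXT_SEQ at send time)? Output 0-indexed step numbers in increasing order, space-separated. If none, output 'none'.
Answer: 3

Derivation:
Step 0: SEND seq=100 -> fresh
Step 1: DROP seq=129 -> fresh
Step 2: SEND seq=249 -> fresh
Step 3: SEND seq=129 -> retransmit
Step 4: SEND seq=448 -> fresh
Step 6: SEND seq=200 -> fresh
Step 7: SEND seq=497 -> fresh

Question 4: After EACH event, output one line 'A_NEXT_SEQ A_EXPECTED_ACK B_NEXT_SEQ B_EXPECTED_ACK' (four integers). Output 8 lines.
129 200 200 129
249 200 200 129
448 200 200 129
448 200 200 448
497 200 200 497
497 200 200 497
497 306 306 497
682 306 306 682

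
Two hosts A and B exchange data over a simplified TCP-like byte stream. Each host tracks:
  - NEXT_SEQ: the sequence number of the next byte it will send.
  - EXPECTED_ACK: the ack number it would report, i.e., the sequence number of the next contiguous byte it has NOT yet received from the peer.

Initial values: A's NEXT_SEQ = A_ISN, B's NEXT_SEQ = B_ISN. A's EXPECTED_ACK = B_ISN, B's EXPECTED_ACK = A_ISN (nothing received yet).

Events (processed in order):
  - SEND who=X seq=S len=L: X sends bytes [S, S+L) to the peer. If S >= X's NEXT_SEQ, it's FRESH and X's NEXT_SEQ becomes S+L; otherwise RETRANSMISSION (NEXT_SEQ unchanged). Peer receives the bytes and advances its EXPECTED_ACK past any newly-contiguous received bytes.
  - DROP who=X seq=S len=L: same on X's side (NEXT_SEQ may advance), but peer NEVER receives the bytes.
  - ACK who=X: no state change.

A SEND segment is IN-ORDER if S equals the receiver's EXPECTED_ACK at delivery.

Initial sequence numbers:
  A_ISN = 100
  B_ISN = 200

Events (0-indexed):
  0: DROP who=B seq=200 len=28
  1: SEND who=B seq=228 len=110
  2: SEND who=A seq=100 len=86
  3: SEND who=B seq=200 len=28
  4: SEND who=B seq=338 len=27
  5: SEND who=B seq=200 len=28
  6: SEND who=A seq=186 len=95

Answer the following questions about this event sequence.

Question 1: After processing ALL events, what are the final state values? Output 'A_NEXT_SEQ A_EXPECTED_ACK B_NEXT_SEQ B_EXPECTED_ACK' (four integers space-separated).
After event 0: A_seq=100 A_ack=200 B_seq=228 B_ack=100
After event 1: A_seq=100 A_ack=200 B_seq=338 B_ack=100
After event 2: A_seq=186 A_ack=200 B_seq=338 B_ack=186
After event 3: A_seq=186 A_ack=338 B_seq=338 B_ack=186
After event 4: A_seq=186 A_ack=365 B_seq=365 B_ack=186
After event 5: A_seq=186 A_ack=365 B_seq=365 B_ack=186
After event 6: A_seq=281 A_ack=365 B_seq=365 B_ack=281

Answer: 281 365 365 281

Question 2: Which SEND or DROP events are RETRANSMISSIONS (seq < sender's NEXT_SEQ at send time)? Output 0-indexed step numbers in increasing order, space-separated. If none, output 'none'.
Answer: 3 5

Derivation:
Step 0: DROP seq=200 -> fresh
Step 1: SEND seq=228 -> fresh
Step 2: SEND seq=100 -> fresh
Step 3: SEND seq=200 -> retransmit
Step 4: SEND seq=338 -> fresh
Step 5: SEND seq=200 -> retransmit
Step 6: SEND seq=186 -> fresh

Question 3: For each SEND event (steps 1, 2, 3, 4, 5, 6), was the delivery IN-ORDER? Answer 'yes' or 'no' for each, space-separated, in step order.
Step 1: SEND seq=228 -> out-of-order
Step 2: SEND seq=100 -> in-order
Step 3: SEND seq=200 -> in-order
Step 4: SEND seq=338 -> in-order
Step 5: SEND seq=200 -> out-of-order
Step 6: SEND seq=186 -> in-order

Answer: no yes yes yes no yes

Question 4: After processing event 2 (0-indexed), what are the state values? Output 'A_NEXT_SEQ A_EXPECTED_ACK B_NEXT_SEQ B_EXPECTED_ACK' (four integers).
After event 0: A_seq=100 A_ack=200 B_seq=228 B_ack=100
After event 1: A_seq=100 A_ack=200 B_seq=338 B_ack=100
After event 2: A_seq=186 A_ack=200 B_seq=338 B_ack=186

186 200 338 186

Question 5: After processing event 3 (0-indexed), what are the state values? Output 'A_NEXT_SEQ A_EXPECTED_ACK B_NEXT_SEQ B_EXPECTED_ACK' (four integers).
After event 0: A_seq=100 A_ack=200 B_seq=228 B_ack=100
After event 1: A_seq=100 A_ack=200 B_seq=338 B_ack=100
After event 2: A_seq=186 A_ack=200 B_seq=338 B_ack=186
After event 3: A_seq=186 A_ack=338 B_seq=338 B_ack=186

186 338 338 186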